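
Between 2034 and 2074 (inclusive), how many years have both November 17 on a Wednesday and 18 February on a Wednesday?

Check each year's weekday for November 17 and 18 February:
  2034: Fri/Sat  2035: Sat/Sun  2036: Mon/Mon  2037: Tue/Wed  2038: Wed/Thu  2039: Thu/Fri  2040: Sat/Sat  2041: Sun/Mon  2042: Mon/Tue  2043: Tue/Wed  2044: Thu/Thu  2045: Fri/Sat  2046: Sat/Sun  2047: Sun/Mon  …(13 more)…  2061: Thu/Fri  2062: Fri/Sat  2063: Sat/Sun  2064: Mon/Mon  2065: Tue/Wed  2066: Wed/Thu  2067: Thu/Fri  2068: Sat/Sat  2069: Sun/Mon  2070: Mon/Tue  2071: Tue/Wed  2072: Thu/Thu  2073: Fri/Sat  2074: Sat/Sun
Both conditions hold in: 2060 — 1.

1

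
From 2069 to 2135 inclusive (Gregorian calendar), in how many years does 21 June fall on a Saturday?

10

Track 21 June's weekday year by year (advancing +1, or +2 across a Feb 29):
  2069: Fri  2070: Sat (+1) ✓  2071: Sun (+1)  2072: Tue (+2)  2073: Wed (+1)
  2074: Thu (+1)  2075: Fri (+1)  2076: Sun (+2)  2077: Mon (+1)  2078: Tue (+1)
  2079: Wed (+1)  2080: Fri (+2)  2081: Sat (+1) ✓  2082: Sun (+1)  … (39 more years) …
  2122: Sun (+1)  2123: Mon (+1)  2124: Wed (+2)  2125: Thu (+1)  2126: Fri (+1)
  2127: Sat (+1) ✓  2128: Mon (+2)  2129: Tue (+1)  2130: Wed (+1)  2131: Thu (+1)
  2132: Sat (+2) ✓  2133: Sun (+1)  2134: Mon (+1)  2135: Tue (+1)
Saturday years: 2070, 2081, 2087, 2092, 2098, 2104, 2110, 2121, 2127, 2132 — 10 in total.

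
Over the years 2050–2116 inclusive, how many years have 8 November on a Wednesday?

Track 8 November's weekday year by year (advancing +1, or +2 across a Feb 29):
  2050: Tue  2051: Wed (+1) ✓  2052: Fri (+2)  2053: Sat (+1)  2054: Sun (+1)
  2055: Mon (+1)  2056: Wed (+2) ✓  2057: Thu (+1)  2058: Fri (+1)  2059: Sat (+1)
  2060: Mon (+2)  2061: Tue (+1)  2062: Wed (+1) ✓  2063: Thu (+1)  … (39 more years) …
  2103: Thu (+1)  2104: Sat (+2)  2105: Sun (+1)  2106: Mon (+1)  2107: Tue (+1)
  2108: Thu (+2)  2109: Fri (+1)  2110: Sat (+1)  2111: Sun (+1)  2112: Tue (+2)
  2113: Wed (+1) ✓  2114: Thu (+1)  2115: Fri (+1)  2116: Sun (+2)
Wednesday years: 2051, 2056, 2062, 2073, 2079, 2084, 2090, 2102, 2113 — 9 in total.

9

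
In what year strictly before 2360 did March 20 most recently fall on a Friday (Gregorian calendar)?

2359

From one year to the next, a fixed date's weekday advances by 1, or by 2 when a Feb 29 lies between the two dates.
2360: March 20 is Sunday.
2359: Friday (−2)
March 20 falls on a Friday in 2359.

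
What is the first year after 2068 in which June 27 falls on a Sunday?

From one year to the next, a fixed date's weekday advances by 1, or by 2 when a Feb 29 lies between the two dates.
2068: June 27 is Wednesday.
2069: Thursday (+1)
2070: Friday (+1)
2071: Saturday (+1)
2072: Monday (+2)
2073: Tuesday (+1)
2074: Wednesday (+1)
2075: Thursday (+1)
2076: Saturday (+2)
2077: Sunday (+1)
June 27 falls on a Sunday in 2077.

2077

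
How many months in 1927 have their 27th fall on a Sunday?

Check the 27th of each month of 1927: Jan 27: Thu, Feb 27: Sun, Mar 27: Sun, Apr 27: Wed, May 27: Fri, Jun 27: Mon, Jul 27: Wed, Aug 27: Sat, Sep 27: Tue, Oct 27: Thu, Nov 27: Sun, Dec 27: Tue.
Sunday occurs in February, March, November — 3 months.

3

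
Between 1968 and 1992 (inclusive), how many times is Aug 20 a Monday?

Track Aug 20's weekday year by year (advancing +1, or +2 across a Feb 29):
  1968: Tue  1969: Wed (+1)  1970: Thu (+1)  1971: Fri (+1)  1972: Sun (+2)
  1973: Mon (+1) ✓  1974: Tue (+1)  1975: Wed (+1)  1976: Fri (+2)  1977: Sat (+1)
  1978: Sun (+1)  1979: Mon (+1) ✓  1980: Wed (+2)  1981: Thu (+1)  1982: Fri (+1)
  1983: Sat (+1)  1984: Mon (+2) ✓  1985: Tue (+1)  1986: Wed (+1)  1987: Thu (+1)
  1988: Sat (+2)  1989: Sun (+1)  1990: Mon (+1) ✓  1991: Tue (+1)  1992: Thu (+2)
Monday years: 1973, 1979, 1984, 1990 — 4 in total.

4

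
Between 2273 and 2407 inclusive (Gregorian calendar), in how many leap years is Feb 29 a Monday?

5

Leap years in 2273–2407: 32 of them.
Feb 29 weekday advances by 5 (mod 7) from one leap year to the next four years later (or differs when a century non-leap intervenes).
Leap-day weekdays: 2276:Tue 2280:Sun 2284:Fri 2288:Wed 2292:Mon✓ 2296:Sat 2304:Mon✓ 2308:Sat 2312:Thu 2316:Tue 2320:Sun 2324:Fri 2328:Wed …(6 more)… 2356:Wed 2360:Mon✓ 2364:Sat 2368:Thu 2372:Tue 2376:Sun 2380:Fri 2384:Wed 2388:Mon✓ 2392:Sat 2396:Thu 2400:Tue 2404:Sun
Monday: 2292, 2304, 2332, 2360, 2388 → 5.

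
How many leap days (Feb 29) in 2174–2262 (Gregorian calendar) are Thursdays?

Leap years in 2174–2262: 21 of them.
Feb 29 weekday advances by 5 (mod 7) from one leap year to the next four years later (or differs when a century non-leap intervenes).
Leap-day weekdays: 2176:Thu✓ 2180:Tue 2184:Sun 2188:Fri 2192:Wed 2196:Mon 2204:Wed 2208:Mon 2212:Sat 2216:Thu✓ 2220:Tue 2224:Sun 2228:Fri 2232:Wed 2236:Mon 2240:Sat 2244:Thu✓ 2248:Tue 2252:Sun 2256:Fri 2260:Wed
Thursday: 2176, 2216, 2244 → 3.

3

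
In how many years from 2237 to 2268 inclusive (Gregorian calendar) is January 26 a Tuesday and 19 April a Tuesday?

Check each year's weekday for January 26 and 19 April:
  2237: Thu/Wed  2238: Fri/Thu  2239: Sat/Fri  2240: Sun/Sun  2241: Tue/Mon  2242: Wed/Tue  2243: Thu/Wed  2244: Fri/Fri  2245: Sun/Sat  2246: Mon/Sun  2247: Tue/Mon  2248: Wed/Wed  2249: Fri/Thu  2250: Sat/Fri  …(4 more)…  2255: Fri/Thu  2256: Sat/Sat  2257: Mon/Sun  2258: Tue/Mon  2259: Wed/Tue  2260: Thu/Thu  2261: Sat/Fri  2262: Sun/Sat  2263: Mon/Sun  2264: Tue/Tue ✓  2265: Thu/Wed  2266: Fri/Thu  2267: Sat/Fri  2268: Sun/Sun
Both conditions hold in: 2264 — 1.

1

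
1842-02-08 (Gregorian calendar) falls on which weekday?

January 1, 1842 is a Saturday.
February 8 is day 39 of the year, i.e. 38 days after Jan 1.
38 mod 7 = 3, so advance 3 weekdays from Saturday: Tuesday.

Tuesday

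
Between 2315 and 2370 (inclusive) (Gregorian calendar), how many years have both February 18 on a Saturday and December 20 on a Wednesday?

Check each year's weekday for February 18 and December 20:
  2315: Thu/Mon  2316: Fri/Wed  2317: Sun/Thu  2318: Mon/Fri  2319: Tue/Sat  2320: Wed/Mon  2321: Fri/Tue  2322: Sat/Wed ✓  2323: Sun/Thu  2324: Mon/Sat  2325: Wed/Sun  2326: Thu/Mon  2327: Fri/Tue  2328: Sat/Thu  …(28 more)…  2357: Mon/Fri  2358: Tue/Sat  2359: Wed/Sun  2360: Thu/Tue  2361: Sat/Wed ✓  2362: Sun/Thu  2363: Mon/Fri  2364: Tue/Sun  2365: Thu/Mon  2366: Fri/Tue  2367: Sat/Wed ✓  2368: Sun/Fri  2369: Tue/Sat  2370: Wed/Sun
Both conditions hold in: 2322, 2333, 2339, 2350, 2361, 2367 — 6.

6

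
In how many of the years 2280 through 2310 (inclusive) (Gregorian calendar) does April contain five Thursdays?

April has 30 days; it has five Thursdays when Thursday falls among the first (month-length − 28) days — i.e. when April 1 is one of Thursday/Wednesday.
April 1 by year: 2280:Thu✓ 2281:Fri 2282:Sat 2283:Sun 2284:Tue 2285:Wed✓ 2286:Thu✓ 2287:Fri 2288:Sun 2289:Mon 2290:Tue 2291:Wed✓ 2292:Fri 2293:Sat 2294:Sun 2295:Mon 2296:Wed✓ 2297:Thu✓ 2298:Fri 2299:Sat 2300:Sun 2301:Mon 2302:Tue 2303:Wed✓ 2304:Fri 2305:Sat 2306:Sun 2307:Mon 2308:Wed✓ 2309:Thu✓ 2310:Fri
Years with five Thursdays: 2280, 2285, 2286, 2291, 2296, 2297, 2303, 2308, 2309 → 9.

9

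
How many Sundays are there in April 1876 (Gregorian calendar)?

5

April 1876 has 30 days and begins on Saturday.
The first Sunday is April 2.
Sundays fall on 2, 9, 16, 23, 30 — that's 5.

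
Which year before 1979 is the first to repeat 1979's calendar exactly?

Two years share a calendar iff Jan 1 falls on the same weekday and both are leap or both are common. 1979: Jan 1 is Monday, common year.
1978: Jan 1 Sunday, common
1977: Jan 1 Saturday, common
1976: Jan 1 Thursday, leap
1975: Jan 1 Wednesday, common
1974: Jan 1 Tuesday, common
1973: Jan 1 Monday, common
1973 matches on both conditions.

1973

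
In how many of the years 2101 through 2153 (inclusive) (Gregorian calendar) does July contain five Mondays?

July has 31 days; it has five Mondays when Monday falls among the first (month-length − 28) days — i.e. when July 1 is one of Monday/Sunday/Saturday.
July 1 by year: 2101:Fri 2102:Sat✓ 2103:Sun✓ 2104:Tue 2105:Wed 2106:Thu 2107:Fri 2108:Sun✓ 2109:Mon✓ 2110:Tue 2111:Wed 2112:Fri 2113:Sat✓ 2114:Sun✓ 2115:Mon✓ …(23 more)… 2139:Wed 2140:Fri 2141:Sat✓ 2142:Sun✓ 2143:Mon✓ 2144:Wed 2145:Thu 2146:Fri 2147:Sat✓ 2148:Mon✓ 2149:Tue 2150:Wed 2151:Thu 2152:Sat✓ 2153:Sun✓
Years with five Mondays: 2102, 2103, 2108, 2109, 2113, 2114, 2115, 2119, 2120, 2124, 2125, 2126, 2130, 2131, 2136, 2137, 2141, 2142, 2143, 2147, 2148, 2152, 2153 → 23.

23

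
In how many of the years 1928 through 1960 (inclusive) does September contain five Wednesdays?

9

September has 30 days; it has five Wednesdays when Wednesday falls among the first (month-length − 28) days — i.e. when September 1 is one of Wednesday/Tuesday.
September 1 by year: 1928:Sat 1929:Sun 1930:Mon 1931:Tue✓ 1932:Thu 1933:Fri 1934:Sat 1935:Sun 1936:Tue✓ 1937:Wed✓ 1938:Thu 1939:Fri 1940:Sun 1941:Mon 1942:Tue✓ …(3 more)… 1946:Sun 1947:Mon 1948:Wed✓ 1949:Thu 1950:Fri 1951:Sat 1952:Mon 1953:Tue✓ 1954:Wed✓ 1955:Thu 1956:Sat 1957:Sun 1958:Mon 1959:Tue✓ 1960:Thu
Years with five Wednesdays: 1931, 1936, 1937, 1942, 1943, 1948, 1953, 1954, 1959 → 9.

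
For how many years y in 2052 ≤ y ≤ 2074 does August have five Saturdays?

August has 31 days; it has five Saturdays when Saturday falls among the first (month-length − 28) days — i.e. when August 1 is one of Saturday/Friday/Thursday.
August 1 by year: 2052:Thu✓ 2053:Fri✓ 2054:Sat✓ 2055:Sun 2056:Tue 2057:Wed 2058:Thu✓ 2059:Fri✓ 2060:Sun 2061:Mon 2062:Tue 2063:Wed 2064:Fri✓ 2065:Sat✓ 2066:Sun 2067:Mon 2068:Wed 2069:Thu✓ 2070:Fri✓ 2071:Sat✓ 2072:Mon 2073:Tue 2074:Wed
Years with five Saturdays: 2052, 2053, 2054, 2058, 2059, 2064, 2065, 2069, 2070, 2071 → 10.

10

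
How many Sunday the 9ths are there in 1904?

1

Check the 9th of each month of 1904: Jan 9: Sat, Feb 9: Tue, Mar 9: Wed, Apr 9: Sat, May 9: Mon, Jun 9: Thu, Jul 9: Sat, Aug 9: Tue, Sep 9: Fri, Oct 9: Sun, Nov 9: Wed, Dec 9: Fri.
Sunday occurs in October — 1 month.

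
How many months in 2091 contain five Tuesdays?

4

A month of length L has five Tuesdays iff its first Tuesday is on day ≤ L−28 (so day 1–3 in a 31-day month, 1–2 in a 30-day month, day 1 in a leap February).
Checking each month of 2091: Jan starts Mon (31d) ✓; Feb starts Thu (28d); Mar starts Thu (31d); Apr starts Sun (30d); May starts Tue (31d) ✓; Jun starts Fri (30d); Jul starts Sun (31d) ✓; Aug starts Wed (31d); Sep starts Sat (30d); Oct starts Mon (31d) ✓; Nov starts Thu (30d); Dec starts Sat (31d).
Five-Tuesday months: January, May, July, October → 4.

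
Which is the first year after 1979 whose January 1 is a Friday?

Jan 1 advances by 2 weekdays after a leap year and by 1 after a common year.
1979: Jan 1 is Monday.
1980: Tuesday (leap)
1981: Thursday
1982: Friday
1982 begins on a Friday

1982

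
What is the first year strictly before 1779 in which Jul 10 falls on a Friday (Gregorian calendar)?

From one year to the next, a fixed date's weekday advances by 1, or by 2 when a Feb 29 lies between the two dates.
1779: July 10 is Saturday.
1778: Friday (−1)
Jul 10 falls on a Friday in 1778.

1778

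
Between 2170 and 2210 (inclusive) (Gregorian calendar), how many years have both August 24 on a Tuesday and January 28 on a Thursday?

Check each year's weekday for August 24 and January 28:
  2170: Fri/Sun  2171: Sat/Mon  2172: Mon/Tue  2173: Tue/Thu ✓  2174: Wed/Fri  2175: Thu/Sat  2176: Sat/Sun  2177: Sun/Tue  2178: Mon/Wed  2179: Tue/Thu ✓  2180: Thu/Fri  2181: Fri/Sun  2182: Sat/Mon  2183: Sun/Tue  …(13 more)…  2197: Thu/Sat  2198: Fri/Sun  2199: Sat/Mon  2200: Sun/Tue  2201: Mon/Wed  2202: Tue/Thu ✓  2203: Wed/Fri  2204: Fri/Sat  2205: Sat/Mon  2206: Sun/Tue  2207: Mon/Wed  2208: Wed/Thu  2209: Thu/Sat  2210: Fri/Sun
Both conditions hold in: 2173, 2179, 2190, 2202 — 4.

4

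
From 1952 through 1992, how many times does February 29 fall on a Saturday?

Leap years in 1952–1992: 11 of them.
Feb 29 weekday advances by 5 (mod 7) from one leap year to the next four years later (or differs when a century non-leap intervenes).
Leap-day weekdays: 1952:Fri 1956:Wed 1960:Mon 1964:Sat✓ 1968:Thu 1972:Tue 1976:Sun 1980:Fri 1984:Wed 1988:Mon 1992:Sat✓
Saturday: 1964, 1992 → 2.

2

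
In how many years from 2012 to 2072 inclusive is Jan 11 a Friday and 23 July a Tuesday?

Check each year's weekday for Jan 11 and 23 July:
  2012: Wed/Mon  2013: Fri/Tue ✓  2014: Sat/Wed  2015: Sun/Thu  2016: Mon/Sat  2017: Wed/Sun  2018: Thu/Mon  2019: Fri/Tue ✓  2020: Sat/Thu  2021: Mon/Fri  2022: Tue/Sat  2023: Wed/Sun  2024: Thu/Tue  2025: Sat/Wed  …(33 more)…  2059: Sat/Wed  2060: Sun/Fri  2061: Tue/Sat  2062: Wed/Sun  2063: Thu/Mon  2064: Fri/Wed  2065: Sun/Thu  2066: Mon/Fri  2067: Tue/Sat  2068: Wed/Mon  2069: Fri/Tue ✓  2070: Sat/Wed  2071: Sun/Thu  2072: Mon/Sat
Both conditions hold in: 2013, 2019, 2030, 2041, 2047, 2058, 2069 — 7.

7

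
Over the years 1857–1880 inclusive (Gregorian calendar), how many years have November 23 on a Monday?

4

Track November 23's weekday year by year (advancing +1, or +2 across a Feb 29):
  1857: Mon ✓  1858: Tue (+1)  1859: Wed (+1)  1860: Fri (+2)  1861: Sat (+1)
  1862: Sun (+1)  1863: Mon (+1) ✓  1864: Wed (+2)  1865: Thu (+1)  1866: Fri (+1)
  1867: Sat (+1)  1868: Mon (+2) ✓  1869: Tue (+1)  1870: Wed (+1)  1871: Thu (+1)
  1872: Sat (+2)  1873: Sun (+1)  1874: Mon (+1) ✓  1875: Tue (+1)  1876: Thu (+2)
  1877: Fri (+1)  1878: Sat (+1)  1879: Sun (+1)  1880: Tue (+2)
Monday years: 1857, 1863, 1868, 1874 — 4 in total.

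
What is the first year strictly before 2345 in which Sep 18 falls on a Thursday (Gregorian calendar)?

2341

From one year to the next, a fixed date's weekday advances by 1, or by 2 when a Feb 29 lies between the two dates.
2345: September 18 is Tuesday.
2344: Monday (−1)
2343: Saturday (−2)
2342: Friday (−1)
2341: Thursday (−1)
Sep 18 falls on a Thursday in 2341.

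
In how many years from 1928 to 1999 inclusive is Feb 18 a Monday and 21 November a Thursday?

8

Check each year's weekday for Feb 18 and 21 November:
  1928: Sat/Wed  1929: Mon/Thu ✓  1930: Tue/Fri  1931: Wed/Sat  1932: Thu/Mon  1933: Sat/Tue  1934: Sun/Wed  1935: Mon/Thu ✓  1936: Tue/Sat  1937: Thu/Sun  1938: Fri/Mon  1939: Sat/Tue  1940: Sun/Thu  1941: Tue/Fri  …(44 more)…  1986: Tue/Fri  1987: Wed/Sat  1988: Thu/Mon  1989: Sat/Tue  1990: Sun/Wed  1991: Mon/Thu ✓  1992: Tue/Sat  1993: Thu/Sun  1994: Fri/Mon  1995: Sat/Tue  1996: Sun/Thu  1997: Tue/Fri  1998: Wed/Sat  1999: Thu/Sun
Both conditions hold in: 1929, 1935, 1946, 1957, 1963, 1974, 1985, 1991 — 8.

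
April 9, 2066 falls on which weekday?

January 1, 2066 is a Friday.
April 9 is day 99 of the year, i.e. 98 days after Jan 1.
98 mod 7 = 0, so advance 0 weekdays from Friday: Friday.

Friday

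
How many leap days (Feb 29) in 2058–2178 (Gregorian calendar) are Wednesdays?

Leap years in 2058–2178: 29 of them.
Feb 29 weekday advances by 5 (mod 7) from one leap year to the next four years later (or differs when a century non-leap intervenes).
Leap-day weekdays: 2060:Sun 2064:Fri 2068:Wed✓ 2072:Mon 2076:Sat 2080:Thu 2084:Tue 2088:Sun 2092:Fri 2096:Wed✓ 2104:Fri 2108:Wed✓ 2112:Mon …(3 more)… 2128:Sun 2132:Fri 2136:Wed✓ 2140:Mon 2144:Sat 2148:Thu 2152:Tue 2156:Sun 2160:Fri 2164:Wed✓ 2168:Mon 2172:Sat 2176:Thu
Wednesday: 2068, 2096, 2108, 2136, 2164 → 5.

5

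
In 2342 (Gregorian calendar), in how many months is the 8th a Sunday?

Check the 8th of each month of 2342: Jan 8: Thu, Feb 8: Sun, Mar 8: Sun, Apr 8: Wed, May 8: Fri, Jun 8: Mon, Jul 8: Wed, Aug 8: Sat, Sep 8: Tue, Oct 8: Thu, Nov 8: Sun, Dec 8: Tue.
Sunday occurs in February, March, November — 3 months.

3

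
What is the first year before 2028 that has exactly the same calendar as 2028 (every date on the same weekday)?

Two years share a calendar iff Jan 1 falls on the same weekday and both are leap or both are common. 2028: Jan 1 is Saturday, leap year.
2027: Jan 1 Friday, common
2026: Jan 1 Thursday, common
2025: Jan 1 Wednesday, common
2024: Jan 1 Monday, leap
2023: Jan 1 Sunday, common
2022: Jan 1 Saturday, common
2021: Jan 1 Friday, common
2020: Jan 1 Wednesday, leap
2019: Jan 1 Tuesday, common
2018: Jan 1 Monday, common
2017: Jan 1 Sunday, common
2016: Jan 1 Friday, leap
2015: Jan 1 Thursday, common
2014: Jan 1 Wednesday, common
2013: Jan 1 Tuesday, common
2012: Jan 1 Sunday, leap
2011: Jan 1 Saturday, common
2010: Jan 1 Friday, common
2009: Jan 1 Thursday, common
2008: Jan 1 Tuesday, leap
2007: Jan 1 Monday, common
2006: Jan 1 Sunday, common
2005: Jan 1 Saturday, common
2004: Jan 1 Thursday, leap
2003: Jan 1 Wednesday, common
2002: Jan 1 Tuesday, common
2001: Jan 1 Monday, common
2000: Jan 1 Saturday, leap
2000 matches on both conditions.

2000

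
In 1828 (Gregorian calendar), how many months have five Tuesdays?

5

A month of length L has five Tuesdays iff its first Tuesday is on day ≤ L−28 (so day 1–3 in a 31-day month, 1–2 in a 30-day month, day 1 in a leap February).
Checking each month of 1828: Jan starts Tue (31d) ✓; Feb starts Fri (29d); Mar starts Sat (31d); Apr starts Tue (30d) ✓; May starts Thu (31d); Jun starts Sun (30d); Jul starts Tue (31d) ✓; Aug starts Fri (31d); Sep starts Mon (30d) ✓; Oct starts Wed (31d); Nov starts Sat (30d); Dec starts Mon (31d) ✓.
Five-Tuesday months: January, April, July, September, December → 5.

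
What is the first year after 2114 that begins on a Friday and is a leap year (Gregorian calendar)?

2140

Jan 1 advances by 2 weekdays after a leap year and by 1 after a common year.
2114: Jan 1 is Monday.
2115: Tuesday
2116: Wednesday (leap)
2117: Friday
2118: Saturday
2119: Sunday
2120: Monday (leap)
2121: Wednesday
2122: Thursday
2123: Friday
2124: Saturday (leap)
2125: Monday
2126: Tuesday
2127: Wednesday
2128: Thursday (leap)
2129: Saturday
2130: Sunday
2131: Monday
2132: Tuesday (leap)
2133: Thursday
2134: Friday
2135: Saturday
2136: Sunday (leap)
2137: Tuesday
2138: Wednesday
2139: Thursday
2140: Friday (leap)
2140 begins on a Friday and is a leap year.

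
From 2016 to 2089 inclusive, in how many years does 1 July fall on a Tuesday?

Track 1 July's weekday year by year (advancing +1, or +2 across a Feb 29):
  2016: Fri  2017: Sat (+1)  2018: Sun (+1)  2019: Mon (+1)  2020: Wed (+2)
  2021: Thu (+1)  2022: Fri (+1)  2023: Sat (+1)  2024: Mon (+2)  2025: Tue (+1) ✓
  2026: Wed (+1)  2027: Thu (+1)  2028: Sat (+2)  2029: Sun (+1)  … (46 more years) …
  2076: Wed (+2)  2077: Thu (+1)  2078: Fri (+1)  2079: Sat (+1)  2080: Mon (+2)
  2081: Tue (+1) ✓  2082: Wed (+1)  2083: Thu (+1)  2084: Sat (+2)  2085: Sun (+1)
  2086: Mon (+1)  2087: Tue (+1) ✓  2088: Thu (+2)  2089: Fri (+1)
Tuesday years: 2025, 2031, 2036, 2042, 2053, 2059, 2064, 2070, 2081, 2087 — 10 in total.

10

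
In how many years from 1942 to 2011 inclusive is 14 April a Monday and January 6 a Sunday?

Check each year's weekday for 14 April and January 6:
  1942: Tue/Tue  1943: Wed/Wed  1944: Fri/Thu  1945: Sat/Sat  1946: Sun/Sun  1947: Mon/Mon  1948: Wed/Tue  1949: Thu/Thu  1950: Fri/Fri  1951: Sat/Sat  1952: Mon/Sun ✓  1953: Tue/Tue  1954: Wed/Wed  1955: Thu/Thu  …(42 more)…  1998: Tue/Tue  1999: Wed/Wed  2000: Fri/Thu  2001: Sat/Sat  2002: Sun/Sun  2003: Mon/Mon  2004: Wed/Tue  2005: Thu/Thu  2006: Fri/Fri  2007: Sat/Sat  2008: Mon/Sun ✓  2009: Tue/Tue  2010: Wed/Wed  2011: Thu/Thu
Both conditions hold in: 1952, 1980, 2008 — 3.

3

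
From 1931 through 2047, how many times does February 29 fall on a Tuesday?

Leap years in 1931–2047: 29 of them.
Feb 29 weekday advances by 5 (mod 7) from one leap year to the next four years later (or differs when a century non-leap intervenes).
Leap-day weekdays: 1932:Mon 1936:Sat 1940:Thu 1944:Tue✓ 1948:Sun 1952:Fri 1956:Wed 1960:Mon 1964:Sat 1968:Thu 1972:Tue✓ 1976:Sun 1980:Fri …(3 more)… 1996:Thu 2000:Tue✓ 2004:Sun 2008:Fri 2012:Wed 2016:Mon 2020:Sat 2024:Thu 2028:Tue✓ 2032:Sun 2036:Fri 2040:Wed 2044:Mon
Tuesday: 1944, 1972, 2000, 2028 → 4.

4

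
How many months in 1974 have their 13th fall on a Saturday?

2

Check the 13th of each month of 1974: Jan 13: Sun, Feb 13: Wed, Mar 13: Wed, Apr 13: Sat, May 13: Mon, Jun 13: Thu, Jul 13: Sat, Aug 13: Tue, Sep 13: Fri, Oct 13: Sun, Nov 13: Wed, Dec 13: Fri.
Saturday occurs in April, July — 2 months.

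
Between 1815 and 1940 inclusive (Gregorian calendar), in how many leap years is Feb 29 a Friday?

4

Leap years in 1815–1940: 31 of them.
Feb 29 weekday advances by 5 (mod 7) from one leap year to the next four years later (or differs when a century non-leap intervenes).
Leap-day weekdays: 1816:Thu 1820:Tue 1824:Sun 1828:Fri✓ 1832:Wed 1836:Mon 1840:Sat 1844:Thu 1848:Tue 1852:Sun 1856:Fri✓ 1860:Wed 1864:Mon …(5 more)… 1888:Wed 1892:Mon 1896:Sat 1904:Mon 1908:Sat 1912:Thu 1916:Tue 1920:Sun 1924:Fri✓ 1928:Wed 1932:Mon 1936:Sat 1940:Thu
Friday: 1828, 1856, 1884, 1924 → 4.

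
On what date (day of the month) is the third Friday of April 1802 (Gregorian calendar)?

April 1, 1802 is a Thursday, so the first Friday is the 2nd.
The third Friday is 2 + 14 = 16.

16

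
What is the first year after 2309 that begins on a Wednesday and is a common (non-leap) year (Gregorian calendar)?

2313

Jan 1 advances by 2 weekdays after a leap year and by 1 after a common year.
2309: Jan 1 is Friday.
2310: Saturday
2311: Sunday
2312: Monday (leap)
2313: Wednesday
2313 begins on a Wednesday and is a common year.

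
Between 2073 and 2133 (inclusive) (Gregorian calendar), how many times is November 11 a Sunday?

Track November 11's weekday year by year (advancing +1, or +2 across a Feb 29):
  2073: Sat  2074: Sun (+1) ✓  2075: Mon (+1)  2076: Wed (+2)  2077: Thu (+1)
  2078: Fri (+1)  2079: Sat (+1)  2080: Mon (+2)  2081: Tue (+1)  2082: Wed (+1)
  2083: Thu (+1)  2084: Sat (+2)  2085: Sun (+1) ✓  2086: Mon (+1)  … (33 more years) …
  2120: Mon (+2)  2121: Tue (+1)  2122: Wed (+1)  2123: Thu (+1)  2124: Sat (+2)
  2125: Sun (+1) ✓  2126: Mon (+1)  2127: Tue (+1)  2128: Thu (+2)  2129: Fri (+1)
  2130: Sat (+1)  2131: Sun (+1) ✓  2132: Tue (+2)  2133: Wed (+1)
Sunday years: 2074, 2085, 2091, 2096, 2103, 2108, 2114, 2125, 2131 — 9 in total.

9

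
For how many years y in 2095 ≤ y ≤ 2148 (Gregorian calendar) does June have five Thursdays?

June has 30 days; it has five Thursdays when Thursday falls among the first (month-length − 28) days — i.e. when June 1 is one of Thursday/Wednesday.
June 1 by year: 2095:Wed✓ 2096:Fri 2097:Sat 2098:Sun 2099:Mon 2100:Tue 2101:Wed✓ 2102:Thu✓ 2103:Fri 2104:Sun 2105:Mon 2106:Tue 2107:Wed✓ 2108:Fri 2109:Sat …(24 more)… 2134:Tue 2135:Wed✓ 2136:Fri 2137:Sat 2138:Sun 2139:Mon 2140:Wed✓ 2141:Thu✓ 2142:Fri 2143:Sat 2144:Mon 2145:Tue 2146:Wed✓ 2147:Thu✓ 2148:Sat
Years with five Thursdays: 2095, 2101, 2102, 2107, 2112, 2113, 2118, 2119, 2124, 2129, 2130, 2135, 2140, 2141, 2146, 2147 → 16.

16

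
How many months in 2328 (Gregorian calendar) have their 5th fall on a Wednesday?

Check the 5th of each month of 2328: Jan 5: Thu, Feb 5: Sun, Mar 5: Mon, Apr 5: Thu, May 5: Sat, Jun 5: Tue, Jul 5: Thu, Aug 5: Sun, Sep 5: Wed, Oct 5: Fri, Nov 5: Mon, Dec 5: Wed.
Wednesday occurs in September, December — 2 months.

2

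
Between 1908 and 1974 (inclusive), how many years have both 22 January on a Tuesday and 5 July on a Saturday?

2

Check each year's weekday for 22 January and 5 July:
  1908: Wed/Sun  1909: Fri/Mon  1910: Sat/Tue  1911: Sun/Wed  1912: Mon/Fri  1913: Wed/Sat  1914: Thu/Sun  1915: Fri/Mon  1916: Sat/Wed  1917: Mon/Thu  1918: Tue/Fri  1919: Wed/Sat  1920: Thu/Mon  1921: Sat/Tue  …(39 more)…  1961: Sun/Wed  1962: Mon/Thu  1963: Tue/Fri  1964: Wed/Sun  1965: Fri/Mon  1966: Sat/Tue  1967: Sun/Wed  1968: Mon/Fri  1969: Wed/Sat  1970: Thu/Sun  1971: Fri/Mon  1972: Sat/Wed  1973: Mon/Thu  1974: Tue/Fri
Both conditions hold in: 1924, 1952 — 2.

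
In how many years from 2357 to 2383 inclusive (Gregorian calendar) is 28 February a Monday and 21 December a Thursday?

1

Check each year's weekday for 28 February and 21 December:
  2357: Thu/Sat  2358: Fri/Sun  2359: Sat/Mon  2360: Sun/Wed  2361: Tue/Thu  2362: Wed/Fri  2363: Thu/Sat  2364: Fri/Mon  2365: Sun/Tue  2366: Mon/Wed  2367: Tue/Thu  2368: Wed/Sat  2369: Fri/Sun  2370: Sat/Mon  2371: Sun/Tue  2372: Mon/Thu ✓  2373: Wed/Fri  2374: Thu/Sat  2375: Fri/Sun  2376: Sat/Tue  2377: Mon/Wed  2378: Tue/Thu  2379: Wed/Fri  2380: Thu/Sun  2381: Sat/Mon  2382: Sun/Tue  2383: Mon/Wed
Both conditions hold in: 2372 — 1.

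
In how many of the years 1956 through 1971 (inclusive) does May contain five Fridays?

May has 31 days; it has five Fridays when Friday falls among the first (month-length − 28) days — i.e. when May 1 is one of Friday/Thursday/Wednesday.
May 1 by year: 1956:Tue 1957:Wed✓ 1958:Thu✓ 1959:Fri✓ 1960:Sun 1961:Mon 1962:Tue 1963:Wed✓ 1964:Fri✓ 1965:Sat 1966:Sun 1967:Mon 1968:Wed✓ 1969:Thu✓ 1970:Fri✓ 1971:Sat
Years with five Fridays: 1957, 1958, 1959, 1963, 1964, 1968, 1969, 1970 → 8.

8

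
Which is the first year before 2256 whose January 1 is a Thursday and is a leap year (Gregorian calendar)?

2252

Jan 1 advances by 2 weekdays after a leap year and by 1 after a common year.
2256: Jan 1 is Tuesday (leap).
2255: Monday
2254: Sunday
2253: Saturday
2252: Thursday (leap)
2252 begins on a Thursday and is a leap year.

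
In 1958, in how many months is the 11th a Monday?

1

Check the 11th of each month of 1958: Jan 11: Sat, Feb 11: Tue, Mar 11: Tue, Apr 11: Fri, May 11: Sun, Jun 11: Wed, Jul 11: Fri, Aug 11: Mon, Sep 11: Thu, Oct 11: Sat, Nov 11: Tue, Dec 11: Thu.
Monday occurs in August — 1 month.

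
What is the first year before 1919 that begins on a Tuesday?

Jan 1 advances by 2 weekdays after a leap year and by 1 after a common year.
1919: Jan 1 is Wednesday.
1918: Tuesday
1918 begins on a Tuesday

1918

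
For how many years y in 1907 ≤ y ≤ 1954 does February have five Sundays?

February has 28 days (29 in leap years); it has five Sundays when Sunday falls among the first (month-length − 28) days — i.e. when February 1 is Sunday in a leap year (never in a common year).
February 1 by year: 1907:Fri 1908:Sat 1909:Mon 1910:Tue 1911:Wed 1912:Thu 1913:Sat 1914:Sun 1915:Mon 1916:Tue 1917:Thu 1918:Fri 1919:Sat 1920:Sun✓ 1921:Tue …(18 more)… 1940:Thu 1941:Sat 1942:Sun 1943:Mon 1944:Tue 1945:Thu 1946:Fri 1947:Sat 1948:Sun✓ 1949:Tue 1950:Wed 1951:Thu 1952:Fri 1953:Sun 1954:Mon
Years with five Sundays: 1920, 1948 → 2.

2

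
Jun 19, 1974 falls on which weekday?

January 1, 1974 is a Tuesday.
June 19 is day 170 of the year, i.e. 169 days after Jan 1.
169 mod 7 = 1, so advance 1 weekday from Tuesday: Wednesday.

Wednesday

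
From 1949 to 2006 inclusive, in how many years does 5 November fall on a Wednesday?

8

Track 5 November's weekday year by year (advancing +1, or +2 across a Feb 29):
  1949: Sat  1950: Sun (+1)  1951: Mon (+1)  1952: Wed (+2) ✓  1953: Thu (+1)
  1954: Fri (+1)  1955: Sat (+1)  1956: Mon (+2)  1957: Tue (+1)  1958: Wed (+1) ✓
  1959: Thu (+1)  1960: Sat (+2)  1961: Sun (+1)  1962: Mon (+1)  … (30 more years) …
  1993: Fri (+1)  1994: Sat (+1)  1995: Sun (+1)  1996: Tue (+2)  1997: Wed (+1) ✓
  1998: Thu (+1)  1999: Fri (+1)  2000: Sun (+2)  2001: Mon (+1)  2002: Tue (+1)
  2003: Wed (+1) ✓  2004: Fri (+2)  2005: Sat (+1)  2006: Sun (+1)
Wednesday years: 1952, 1958, 1969, 1975, 1980, 1986, 1997, 2003 — 8 in total.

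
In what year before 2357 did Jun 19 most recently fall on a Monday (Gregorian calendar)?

From one year to the next, a fixed date's weekday advances by 1, or by 2 when a Feb 29 lies between the two dates.
2357: June 19 is Wednesday.
2356: Tuesday (−1)
2355: Sunday (−2)
2354: Saturday (−1)
2353: Friday (−1)
2352: Thursday (−1)
2351: Tuesday (−2)
2350: Monday (−1)
Jun 19 falls on a Monday in 2350.

2350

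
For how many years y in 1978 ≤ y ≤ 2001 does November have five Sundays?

November has 30 days; it has five Sundays when Sunday falls among the first (month-length − 28) days — i.e. when November 1 is one of Sunday/Saturday.
November 1 by year: 1978:Wed 1979:Thu 1980:Sat✓ 1981:Sun✓ 1982:Mon 1983:Tue 1984:Thu 1985:Fri 1986:Sat✓ 1987:Sun✓ 1988:Tue 1989:Wed 1990:Thu 1991:Fri 1992:Sun✓ 1993:Mon 1994:Tue 1995:Wed 1996:Fri 1997:Sat✓ 1998:Sun✓ 1999:Mon 2000:Wed 2001:Thu
Years with five Sundays: 1980, 1981, 1986, 1987, 1992, 1997, 1998 → 7.

7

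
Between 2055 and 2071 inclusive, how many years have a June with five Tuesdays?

June has 30 days; it has five Tuesdays when Tuesday falls among the first (month-length − 28) days — i.e. when June 1 is one of Tuesday/Monday.
June 1 by year: 2055:Tue✓ 2056:Thu 2057:Fri 2058:Sat 2059:Sun 2060:Tue✓ 2061:Wed 2062:Thu 2063:Fri 2064:Sun 2065:Mon✓ 2066:Tue✓ 2067:Wed 2068:Fri 2069:Sat 2070:Sun 2071:Mon✓
Years with five Tuesdays: 2055, 2060, 2065, 2066, 2071 → 5.

5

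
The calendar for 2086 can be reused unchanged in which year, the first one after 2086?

2097

Two years share a calendar iff Jan 1 falls on the same weekday and both are leap or both are common. 2086: Jan 1 is Tuesday, common year.
2087: Jan 1 Wednesday, common
2088: Jan 1 Thursday, leap
2089: Jan 1 Saturday, common
2090: Jan 1 Sunday, common
2091: Jan 1 Monday, common
2092: Jan 1 Tuesday, leap
2093: Jan 1 Thursday, common
2094: Jan 1 Friday, common
2095: Jan 1 Saturday, common
2096: Jan 1 Sunday, leap
2097: Jan 1 Tuesday, common
2097 matches on both conditions.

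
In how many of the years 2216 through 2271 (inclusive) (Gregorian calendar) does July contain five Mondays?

July has 31 days; it has five Mondays when Monday falls among the first (month-length − 28) days — i.e. when July 1 is one of Monday/Sunday/Saturday.
July 1 by year: 2216:Mon✓ 2217:Tue 2218:Wed 2219:Thu 2220:Sat✓ 2221:Sun✓ 2222:Mon✓ 2223:Tue 2224:Thu 2225:Fri 2226:Sat✓ 2227:Sun✓ 2228:Tue 2229:Wed 2230:Thu …(26 more)… 2257:Wed 2258:Thu 2259:Fri 2260:Sun✓ 2261:Mon✓ 2262:Tue 2263:Wed 2264:Fri 2265:Sat✓ 2266:Sun✓ 2267:Mon✓ 2268:Wed 2269:Thu 2270:Fri 2271:Sat✓
Years with five Mondays: 2216, 2220, 2221, 2222, 2226, 2227, 2232, 2233, 2237, 2238, 2239, 2243, 2244, 2248, 2249, 2250, 2254, 2255, 2260, 2261, 2265, 2266, 2267, 2271 → 24.

24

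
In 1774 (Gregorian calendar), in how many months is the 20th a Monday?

1

Check the 20th of each month of 1774: Jan 20: Thu, Feb 20: Sun, Mar 20: Sun, Apr 20: Wed, May 20: Fri, Jun 20: Mon, Jul 20: Wed, Aug 20: Sat, Sep 20: Tue, Oct 20: Thu, Nov 20: Sun, Dec 20: Tue.
Monday occurs in June — 1 month.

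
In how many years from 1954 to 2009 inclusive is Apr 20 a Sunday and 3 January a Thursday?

Check each year's weekday for Apr 20 and 3 January:
  1954: Tue/Sun  1955: Wed/Mon  1956: Fri/Tue  1957: Sat/Thu  1958: Sun/Fri  1959: Mon/Sat  1960: Wed/Sun  1961: Thu/Tue  1962: Fri/Wed  1963: Sat/Thu  1964: Mon/Fri  1965: Tue/Sun  1966: Wed/Mon  1967: Thu/Tue  …(28 more)…  1996: Sat/Wed  1997: Sun/Fri  1998: Mon/Sat  1999: Tue/Sun  2000: Thu/Mon  2001: Fri/Wed  2002: Sat/Thu  2003: Sun/Fri  2004: Tue/Sat  2005: Wed/Mon  2006: Thu/Tue  2007: Fri/Wed  2008: Sun/Thu ✓  2009: Mon/Sat
Both conditions hold in: 1980, 2008 — 2.

2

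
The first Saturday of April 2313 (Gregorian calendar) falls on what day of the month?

April 1, 2313 is a Tuesday, so the first Saturday is the 5th.
The first Saturday is 5 + 0 = 5.

5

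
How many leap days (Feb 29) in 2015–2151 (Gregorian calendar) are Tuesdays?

Leap years in 2015–2151: 33 of them.
Feb 29 weekday advances by 5 (mod 7) from one leap year to the next four years later (or differs when a century non-leap intervenes).
Leap-day weekdays: 2016:Mon 2020:Sat 2024:Thu 2028:Tue✓ 2032:Sun 2036:Fri 2040:Wed 2044:Mon 2048:Sat 2052:Thu 2056:Tue✓ 2060:Sun 2064:Fri …(7 more)… 2096:Wed 2104:Fri 2108:Wed 2112:Mon 2116:Sat 2120:Thu 2124:Tue✓ 2128:Sun 2132:Fri 2136:Wed 2140:Mon 2144:Sat 2148:Thu
Tuesday: 2028, 2056, 2084, 2124 → 4.

4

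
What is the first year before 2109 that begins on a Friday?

2106

Jan 1 advances by 2 weekdays after a leap year and by 1 after a common year.
2109: Jan 1 is Tuesday.
2108: Sunday (leap)
2107: Saturday
2106: Friday
2106 begins on a Friday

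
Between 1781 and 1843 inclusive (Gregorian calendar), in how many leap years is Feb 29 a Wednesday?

Leap years in 1781–1843: 14 of them.
Feb 29 weekday advances by 5 (mod 7) from one leap year to the next four years later (or differs when a century non-leap intervenes).
Leap-day weekdays: 1784:Sun 1788:Fri 1792:Wed✓ 1796:Mon 1804:Wed✓ 1808:Mon 1812:Sat 1816:Thu 1820:Tue 1824:Sun 1828:Fri 1832:Wed✓ 1836:Mon 1840:Sat
Wednesday: 1792, 1804, 1832 → 3.

3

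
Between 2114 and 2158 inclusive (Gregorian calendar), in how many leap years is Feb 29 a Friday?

Leap years in 2114–2158: 11 of them.
Feb 29 weekday advances by 5 (mod 7) from one leap year to the next four years later (or differs when a century non-leap intervenes).
Leap-day weekdays: 2116:Sat 2120:Thu 2124:Tue 2128:Sun 2132:Fri✓ 2136:Wed 2140:Mon 2144:Sat 2148:Thu 2152:Tue 2156:Sun
Friday: 2132 → 1.

1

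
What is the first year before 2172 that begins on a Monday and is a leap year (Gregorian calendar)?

2148

Jan 1 advances by 2 weekdays after a leap year and by 1 after a common year.
2172: Jan 1 is Wednesday (leap).
2171: Tuesday
2170: Monday
2169: Sunday
2168: Friday (leap)
2167: Thursday
2166: Wednesday
2165: Tuesday
2164: Sunday (leap)
2163: Saturday
2162: Friday
2161: Thursday
2160: Tuesday (leap)
2159: Monday
2158: Sunday
2157: Saturday
2156: Thursday (leap)
2155: Wednesday
2154: Tuesday
2153: Monday
2152: Saturday (leap)
2151: Friday
2150: Thursday
2149: Wednesday
2148: Monday (leap)
2148 begins on a Monday and is a leap year.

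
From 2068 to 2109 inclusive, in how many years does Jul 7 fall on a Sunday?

Track Jul 7's weekday year by year (advancing +1, or +2 across a Feb 29):
  2068: Sat  2069: Sun (+1) ✓  2070: Mon (+1)  2071: Tue (+1)  2072: Thu (+2)
  2073: Fri (+1)  2074: Sat (+1)  2075: Sun (+1) ✓  2076: Tue (+2)  2077: Wed (+1)
  2078: Thu (+1)  2079: Fri (+1)  2080: Sun (+2) ✓  2081: Mon (+1)  … (14 more years) …
  2096: Sat (+2)  2097: Sun (+1) ✓  2098: Mon (+1)  2099: Tue (+1)  2100: Wed (+1)
  2101: Thu (+1)  2102: Fri (+1)  2103: Sat (+1)  2104: Mon (+2)  2105: Tue (+1)
  2106: Wed (+1)  2107: Thu (+1)  2108: Sat (+2)  2109: Sun (+1) ✓
Sunday years: 2069, 2075, 2080, 2086, 2097, 2109 — 6 in total.

6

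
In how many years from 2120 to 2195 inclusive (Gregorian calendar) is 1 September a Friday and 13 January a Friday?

Check each year's weekday for 1 September and 13 January:
  2120: Sun/Sat  2121: Mon/Mon  2122: Tue/Tue  2123: Wed/Wed  2124: Fri/Thu  2125: Sat/Sat  2126: Sun/Sun  2127: Mon/Mon  2128: Wed/Tue  2129: Thu/Thu  2130: Fri/Fri ✓  2131: Sat/Sat  2132: Mon/Sun  2133: Tue/Tue  …(48 more)…  2182: Sun/Sun  2183: Mon/Mon  2184: Wed/Tue  2185: Thu/Thu  2186: Fri/Fri ✓  2187: Sat/Sat  2188: Mon/Sun  2189: Tue/Tue  2190: Wed/Wed  2191: Thu/Thu  2192: Sat/Fri  2193: Sun/Sun  2194: Mon/Mon  2195: Tue/Tue
Both conditions hold in: 2130, 2141, 2147, 2158, 2169, 2175, 2186 — 7.

7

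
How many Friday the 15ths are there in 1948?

Check the 15th of each month of 1948: Jan 15: Thu, Feb 15: Sun, Mar 15: Mon, Apr 15: Thu, May 15: Sat, Jun 15: Tue, Jul 15: Thu, Aug 15: Sun, Sep 15: Wed, Oct 15: Fri, Nov 15: Mon, Dec 15: Wed.
Friday occurs in October — 1 month.

1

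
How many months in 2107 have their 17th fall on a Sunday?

2

Check the 17th of each month of 2107: Jan 17: Mon, Feb 17: Thu, Mar 17: Thu, Apr 17: Sun, May 17: Tue, Jun 17: Fri, Jul 17: Sun, Aug 17: Wed, Sep 17: Sat, Oct 17: Mon, Nov 17: Thu, Dec 17: Sat.
Sunday occurs in April, July — 2 months.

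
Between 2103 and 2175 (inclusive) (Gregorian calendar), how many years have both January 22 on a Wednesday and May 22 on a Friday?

Check each year's weekday for January 22 and May 22:
  2103: Mon/Tue  2104: Tue/Thu  2105: Thu/Fri  2106: Fri/Sat  2107: Sat/Sun  2108: Sun/Tue  2109: Tue/Wed  2110: Wed/Thu  2111: Thu/Fri  2112: Fri/Sun  2113: Sun/Mon  2114: Mon/Tue  2115: Tue/Wed  2116: Wed/Fri ✓  …(45 more)…  2162: Fri/Sat  2163: Sat/Sun  2164: Sun/Tue  2165: Tue/Wed  2166: Wed/Thu  2167: Thu/Fri  2168: Fri/Sun  2169: Sun/Mon  2170: Mon/Tue  2171: Tue/Wed  2172: Wed/Fri ✓  2173: Fri/Sat  2174: Sat/Sun  2175: Sun/Mon
Both conditions hold in: 2116, 2144, 2172 — 3.

3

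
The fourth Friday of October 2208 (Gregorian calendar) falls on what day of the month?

28

October 1, 2208 is a Saturday, so the first Friday is the 7th.
The fourth Friday is 7 + 21 = 28.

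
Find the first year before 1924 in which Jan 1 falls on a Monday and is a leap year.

1912

Jan 1 advances by 2 weekdays after a leap year and by 1 after a common year.
1924: Jan 1 is Tuesday (leap).
1923: Monday
1922: Sunday
1921: Saturday
1920: Thursday (leap)
1919: Wednesday
1918: Tuesday
1917: Monday
1916: Saturday (leap)
1915: Friday
1914: Thursday
1913: Wednesday
1912: Monday (leap)
1912 begins on a Monday and is a leap year.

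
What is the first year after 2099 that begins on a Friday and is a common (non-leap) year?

Jan 1 advances by 2 weekdays after a leap year and by 1 after a common year.
2099: Jan 1 is Thursday.
2100: Friday
2100 begins on a Friday and is a common year.

2100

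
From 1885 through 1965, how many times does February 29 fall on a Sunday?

Leap years in 1885–1965: 19 of them.
Feb 29 weekday advances by 5 (mod 7) from one leap year to the next four years later (or differs when a century non-leap intervenes).
Leap-day weekdays: 1888:Wed 1892:Mon 1896:Sat 1904:Mon 1908:Sat 1912:Thu 1916:Tue 1920:Sun✓ 1924:Fri 1928:Wed 1932:Mon 1936:Sat 1940:Thu 1944:Tue 1948:Sun✓ 1952:Fri 1956:Wed 1960:Mon 1964:Sat
Sunday: 1920, 1948 → 2.

2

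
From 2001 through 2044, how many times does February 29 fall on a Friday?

Leap years in 2001–2044: 11 of them.
Feb 29 weekday advances by 5 (mod 7) from one leap year to the next four years later (or differs when a century non-leap intervenes).
Leap-day weekdays: 2004:Sun 2008:Fri✓ 2012:Wed 2016:Mon 2020:Sat 2024:Thu 2028:Tue 2032:Sun 2036:Fri✓ 2040:Wed 2044:Mon
Friday: 2008, 2036 → 2.

2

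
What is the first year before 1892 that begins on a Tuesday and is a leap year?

Jan 1 advances by 2 weekdays after a leap year and by 1 after a common year.
1892: Jan 1 is Friday (leap).
1891: Thursday
1890: Wednesday
1889: Tuesday
1888: Sunday (leap)
1887: Saturday
1886: Friday
1885: Thursday
1884: Tuesday (leap)
1884 begins on a Tuesday and is a leap year.

1884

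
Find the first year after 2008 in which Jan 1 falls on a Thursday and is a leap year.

Jan 1 advances by 2 weekdays after a leap year and by 1 after a common year.
2008: Jan 1 is Tuesday (leap).
2009: Thursday
2010: Friday
2011: Saturday
2012: Sunday (leap)
2013: Tuesday
2014: Wednesday
2015: Thursday
2016: Friday (leap)
2017: Sunday
2018: Monday
2019: Tuesday
2020: Wednesday (leap)
2021: Friday
2022: Saturday
2023: Sunday
2024: Monday (leap)
2025: Wednesday
2026: Thursday
2027: Friday
2028: Saturday (leap)
2029: Monday
2030: Tuesday
2031: Wednesday
2032: Thursday (leap)
2032 begins on a Thursday and is a leap year.

2032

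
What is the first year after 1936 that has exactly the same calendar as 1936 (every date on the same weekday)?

Two years share a calendar iff Jan 1 falls on the same weekday and both are leap or both are common. 1936: Jan 1 is Wednesday, leap year.
1937: Jan 1 Friday, common
1938: Jan 1 Saturday, common
1939: Jan 1 Sunday, common
1940: Jan 1 Monday, leap
1941: Jan 1 Wednesday, common
1942: Jan 1 Thursday, common
1943: Jan 1 Friday, common
1944: Jan 1 Saturday, leap
1945: Jan 1 Monday, common
1946: Jan 1 Tuesday, common
1947: Jan 1 Wednesday, common
1948: Jan 1 Thursday, leap
1949: Jan 1 Saturday, common
1950: Jan 1 Sunday, common
1951: Jan 1 Monday, common
1952: Jan 1 Tuesday, leap
1953: Jan 1 Thursday, common
1954: Jan 1 Friday, common
1955: Jan 1 Saturday, common
1956: Jan 1 Sunday, leap
1957: Jan 1 Tuesday, common
1958: Jan 1 Wednesday, common
1959: Jan 1 Thursday, common
1960: Jan 1 Friday, leap
1961: Jan 1 Sunday, common
1962: Jan 1 Monday, common
1963: Jan 1 Tuesday, common
1964: Jan 1 Wednesday, leap
1964 matches on both conditions.

1964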